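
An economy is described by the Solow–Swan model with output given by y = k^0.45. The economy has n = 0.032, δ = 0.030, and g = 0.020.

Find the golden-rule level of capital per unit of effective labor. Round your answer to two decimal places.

The golden rule sets f'(k) = n + g + δ, i.e. α·k^(α−1) = n + g + δ.
So k^(1−α) = α / (n + g + δ) = 0.45 / 0.082 = 5.4878.
k_gold = 5.4878^(1/0.55) ≈ 22.0984

k_gold ≈ 22.10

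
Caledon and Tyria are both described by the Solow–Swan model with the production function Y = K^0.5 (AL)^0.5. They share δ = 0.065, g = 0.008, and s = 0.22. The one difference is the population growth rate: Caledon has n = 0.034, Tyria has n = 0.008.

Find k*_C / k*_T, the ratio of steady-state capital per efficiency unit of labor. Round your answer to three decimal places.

Steady-state k* = [s/(n + g + δ)]^(1/(1−α)), so the ratio is [ (s_C/(n + g + δ)_C) / (s_T/(n + g + δ)_T) ]^2.
s_C/(n + g + δ)_C = 0.22/0.107 = 2.0561; s_T/(n + g + δ)_T = 0.22/0.081 = 2.7160.
Ratio = (2.0561/2.7160)^2 = 0.7570^2 ≈ 0.5730

k*_C / k*_T ≈ 0.573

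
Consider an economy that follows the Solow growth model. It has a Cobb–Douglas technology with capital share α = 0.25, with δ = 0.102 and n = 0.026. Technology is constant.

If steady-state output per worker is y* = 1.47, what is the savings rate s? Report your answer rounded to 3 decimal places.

Steady state requires s·f(k) = (n + δ)·k, i.e. s·k^α = (n + δ)·k.
Since y* = [s/(n + δ)]^(α/(1−α)), we have s/(n + δ) = (y*)^((1−α)/α) = 1.47^3 = 3.1765.
Therefore s = 3.1765 × (n + δ) = 3.1765 × 0.128 = 0.4066.

s ≈ 0.407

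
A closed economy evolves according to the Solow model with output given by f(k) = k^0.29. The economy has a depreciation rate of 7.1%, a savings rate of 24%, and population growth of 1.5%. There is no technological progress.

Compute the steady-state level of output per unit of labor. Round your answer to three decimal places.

y* ≈ 1.521

At the steady state, Δk = 0, so s·k^α = (n + δ)·k.
Rearranging, k^(1−α) = s / (n + δ).
k^0.71 = 0.24 / (0.015 + 0.071) = 0.24 / 0.086 = 2.7907
k* = 2.7907^(1/0.71) ≈ 4.2439
y* = (k*)^α = 4.2439^0.29 ≈ 1.5207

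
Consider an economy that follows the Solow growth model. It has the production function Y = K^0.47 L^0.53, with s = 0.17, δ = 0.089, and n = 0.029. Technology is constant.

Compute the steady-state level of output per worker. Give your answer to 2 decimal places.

y* = 1.38

In steady state, investment equals break-even investment: s·k^α = (n + δ)·k.
Rearranging, k^(1−α) = s / (n + δ).
k^0.53 = 0.17 / (0.029 + 0.089) = 0.17 / 0.118 = 1.4407
k* = 1.4407^(1/0.53) ≈ 1.9916
y* = (k*)^α = 1.9916^0.47 ≈ 1.3824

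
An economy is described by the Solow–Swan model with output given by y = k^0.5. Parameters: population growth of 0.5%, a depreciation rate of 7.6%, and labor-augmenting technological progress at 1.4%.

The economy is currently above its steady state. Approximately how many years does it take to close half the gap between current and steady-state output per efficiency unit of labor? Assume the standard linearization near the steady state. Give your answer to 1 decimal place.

Near the steady state the convergence rate is λ = (1 − α)(n + g + δ).
λ = (1 − 0.5) × 0.095 = 0.5 × 0.095 = 0.0475
Half-life = ln 2 / λ = 0.6931 / 0.0475 ≈ 14.59 years

t_½ ≈ 14.6 years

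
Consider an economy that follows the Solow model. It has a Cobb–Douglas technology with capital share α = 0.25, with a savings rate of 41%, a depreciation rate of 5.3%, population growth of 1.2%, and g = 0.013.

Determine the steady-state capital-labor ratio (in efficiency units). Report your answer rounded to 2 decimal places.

Steady state requires s·f(k) = (n + g + δ)·k, i.e. s·k^α = (n + g + δ)·k.
Dividing both sides by k: k^(1−α) = s / (n + g + δ).
k^0.75 = 0.41 / (0.012 + 0.013 + 0.053) = 0.41 / 0.078 = 5.2564
k* = 5.2564^(1/0.75) ≈ 9.1394

k* ≈ 9.14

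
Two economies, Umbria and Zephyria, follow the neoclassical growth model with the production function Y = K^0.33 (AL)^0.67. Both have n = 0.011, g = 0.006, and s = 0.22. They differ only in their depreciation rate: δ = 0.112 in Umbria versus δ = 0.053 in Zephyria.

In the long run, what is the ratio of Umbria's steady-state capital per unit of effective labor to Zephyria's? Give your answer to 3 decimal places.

Steady-state k* = [s/(n + g + δ)]^(1/(1−α)), so the ratio is [ (s_U/(n + g + δ)_U) / (s_Z/(n + g + δ)_Z) ]^1.4925.
s_U/(n + g + δ)_U = 0.22/0.129 = 1.7054; s_Z/(n + g + δ)_Z = 0.22/0.070 = 3.1429.
Ratio = (1.7054/3.1429)^1.4925 = 0.5426^1.4925 ≈ 0.4015

ratio ≈ 0.402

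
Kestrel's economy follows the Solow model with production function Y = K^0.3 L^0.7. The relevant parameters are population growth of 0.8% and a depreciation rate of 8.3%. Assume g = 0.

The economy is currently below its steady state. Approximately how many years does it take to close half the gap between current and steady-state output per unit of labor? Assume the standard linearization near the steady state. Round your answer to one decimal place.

about 10.9 years

Near the steady state the convergence rate is λ = (1 − α)(n + δ).
λ = (1 − 0.3) × 0.091 = 0.7 × 0.091 = 0.0637
Half-life = ln 2 / λ = 0.6931 / 0.0637 ≈ 10.88 years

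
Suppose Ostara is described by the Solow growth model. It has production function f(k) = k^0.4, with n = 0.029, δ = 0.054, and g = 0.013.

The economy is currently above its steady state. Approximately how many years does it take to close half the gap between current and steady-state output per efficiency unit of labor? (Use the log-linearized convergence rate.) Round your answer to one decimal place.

Near the steady state the convergence rate is λ = (1 − α)(n + g + δ).
λ = (1 − 0.4) × 0.096 = 0.6 × 0.096 = 0.0576
Half-life = ln 2 / λ = 0.6931 / 0.0576 ≈ 12.03 years

about 12.0 years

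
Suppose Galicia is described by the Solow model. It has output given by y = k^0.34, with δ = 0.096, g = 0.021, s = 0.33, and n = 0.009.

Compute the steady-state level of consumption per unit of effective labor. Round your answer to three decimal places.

Steady state requires s·f(k) = (n + g + δ)·k, i.e. s·k^α = (n + g + δ)·k.
Rearranging, k^(1−α) = s / (n + g + δ).
k^0.66 = 0.33 / (0.009 + 0.021 + 0.096) = 0.33 / 0.126 = 2.6190
k* = 2.6190^(1/0.66) ≈ 4.3007
y* = (k*)^α = 4.3007^0.34 ≈ 1.6421
c* = (1 − s)·y* = (1 − 0.33) × 1.6421 ≈ 1.1002

c* ≈ 1.100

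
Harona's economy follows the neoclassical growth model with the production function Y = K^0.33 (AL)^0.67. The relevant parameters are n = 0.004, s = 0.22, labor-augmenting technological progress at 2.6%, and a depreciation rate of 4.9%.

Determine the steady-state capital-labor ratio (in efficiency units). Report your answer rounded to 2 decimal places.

At the steady state, Δk = 0, so s·k^α = (n + g + δ)·k.
Rearranging, k^(1−α) = s / (n + g + δ).
k^0.67 = 0.22 / (0.004 + 0.026 + 0.049) = 0.22 / 0.079 = 2.7848
k* = 2.7848^(1/0.67) ≈ 4.6118

k* = 4.61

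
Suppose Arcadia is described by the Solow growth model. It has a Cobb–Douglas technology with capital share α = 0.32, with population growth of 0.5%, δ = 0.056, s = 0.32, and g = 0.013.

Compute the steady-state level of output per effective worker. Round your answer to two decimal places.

y* = 1.99

In steady state, investment equals break-even investment: s·k^α = (n + g + δ)·k.
Rearranging, k^(1−α) = s / (n + g + δ).
k^0.68 = 0.32 / (0.005 + 0.013 + 0.056) = 0.32 / 0.074 = 4.3243
k* = 4.3243^(1/0.68) ≈ 8.6133
y* = (k*)^α = 8.6133^0.32 ≈ 1.9918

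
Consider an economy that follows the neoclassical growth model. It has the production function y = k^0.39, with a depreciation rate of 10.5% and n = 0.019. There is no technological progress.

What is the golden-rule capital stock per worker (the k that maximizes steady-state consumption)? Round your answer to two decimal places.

k_gold ≈ 6.54

The golden rule sets f'(k) = n + δ, i.e. α·k^(α−1) = n + δ.
So k^(1−α) = α / (n + δ) = 0.39 / 0.124 = 3.1452.
k_gold = 3.1452^(1/0.61) ≈ 6.5436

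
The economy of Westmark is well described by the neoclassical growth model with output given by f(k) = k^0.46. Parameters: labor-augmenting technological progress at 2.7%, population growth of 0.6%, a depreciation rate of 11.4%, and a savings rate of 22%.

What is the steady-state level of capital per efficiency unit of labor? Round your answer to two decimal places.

k* = 2.11

Steady state requires s·f(k) = (n + g + δ)·k, i.e. s·k^α = (n + g + δ)·k.
Dividing both sides by k: k^(1−α) = s / (n + g + δ).
k^0.54 = 0.22 / (0.006 + 0.027 + 0.114) = 0.22 / 0.147 = 1.4966
k* = 1.4966^(1/0.54) ≈ 2.1099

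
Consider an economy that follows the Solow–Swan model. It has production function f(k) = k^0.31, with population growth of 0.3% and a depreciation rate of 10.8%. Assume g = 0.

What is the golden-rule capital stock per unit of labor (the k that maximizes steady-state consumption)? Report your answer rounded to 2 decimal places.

The golden rule sets f'(k) = n + δ, i.e. α·k^(α−1) = n + δ.
So k^(1−α) = α / (n + δ) = 0.31 / 0.111 = 2.7928.
k_gold = 2.7928^(1/0.69) ≈ 4.4303

k_gold ≈ 4.43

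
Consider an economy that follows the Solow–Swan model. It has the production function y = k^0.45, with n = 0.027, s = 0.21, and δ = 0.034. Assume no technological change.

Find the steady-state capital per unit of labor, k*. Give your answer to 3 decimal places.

k* = 9.466

In steady state, investment equals break-even investment: s·k^α = (n + δ)·k.
Dividing both sides by k: k^(1−α) = s / (n + δ).
k^0.55 = 0.21 / (0.027 + 0.034) = 0.21 / 0.061 = 3.4426
k* = 3.4426^(1/0.55) ≈ 9.4658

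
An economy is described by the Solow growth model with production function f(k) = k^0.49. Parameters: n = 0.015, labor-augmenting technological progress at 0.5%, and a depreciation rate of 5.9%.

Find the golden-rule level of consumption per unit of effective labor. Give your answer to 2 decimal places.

c_gold ≈ 2.94

At the golden rule, f'(k) = n + g + δ, so α·k^(α−1) = n + g + δ and k_gold = (α/(n + g + δ))^(1/(1−α)).
k_gold = (0.49/0.079)^(1/0.51) = 6.2025^1.9608 ≈ 35.8150
c_gold = f(k_gold) − (n + g + δ)·k_gold = 5.7742 − 0.079×35.8150 ≈ 2.9448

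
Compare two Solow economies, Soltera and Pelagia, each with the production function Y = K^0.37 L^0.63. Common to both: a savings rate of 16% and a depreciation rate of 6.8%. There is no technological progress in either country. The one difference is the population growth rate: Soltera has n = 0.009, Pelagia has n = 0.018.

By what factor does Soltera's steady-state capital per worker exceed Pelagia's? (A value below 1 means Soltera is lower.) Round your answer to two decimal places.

k*_S / k*_P ≈ 1.19

Steady-state k* = [s/(n + δ)]^(1/(1−α)), so the ratio is [ (s_S/(n + δ)_S) / (s_P/(n + δ)_P) ]^1.5873.
s_S/(n + δ)_S = 0.16/0.077 = 2.0779; s_P/(n + δ)_P = 0.16/0.086 = 1.8605.
Ratio = (2.0779/1.8605)^1.5873 = 1.1169^1.5873 ≈ 1.1918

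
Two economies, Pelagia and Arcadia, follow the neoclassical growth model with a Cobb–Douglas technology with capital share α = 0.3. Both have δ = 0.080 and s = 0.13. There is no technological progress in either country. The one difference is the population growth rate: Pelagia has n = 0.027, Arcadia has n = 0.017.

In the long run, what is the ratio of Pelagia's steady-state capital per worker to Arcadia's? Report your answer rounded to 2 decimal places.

Steady-state k* = [s/(n + δ)]^(1/(1−α)), so the ratio is [ (s_P/(n + δ)_P) / (s_A/(n + δ)_A) ]^1.4286.
s_P/(n + δ)_P = 0.13/0.107 = 1.2150; s_A/(n + δ)_A = 0.13/0.097 = 1.3402.
Ratio = (1.2150/1.3402)^1.4286 = 0.9066^1.4286 ≈ 0.8693

k*_P / k*_A ≈ 0.87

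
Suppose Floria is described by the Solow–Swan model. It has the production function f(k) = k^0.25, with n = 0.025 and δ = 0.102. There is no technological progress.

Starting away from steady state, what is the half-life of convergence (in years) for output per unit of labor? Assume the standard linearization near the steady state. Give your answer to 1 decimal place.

t_½ ≈ 7.3 years

Near the steady state the convergence rate is λ = (1 − α)(n + δ).
λ = (1 − 0.25) × 0.127 = 0.75 × 0.127 = 0.09525
Half-life = ln 2 / λ = 0.6931 / 0.09525 ≈ 7.28 years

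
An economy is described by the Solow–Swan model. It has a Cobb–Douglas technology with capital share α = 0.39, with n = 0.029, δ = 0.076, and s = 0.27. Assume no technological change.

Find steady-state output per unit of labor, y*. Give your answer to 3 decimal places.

y* = 1.829

In steady state, investment equals break-even investment: s·k^α = (n + δ)·k.
Rearranging, k^(1−α) = s / (n + δ).
k^0.61 = 0.27 / (0.029 + 0.076) = 0.27 / 0.105 = 2.5714
k* = 2.5714^(1/0.61) ≈ 4.7034
y* = (k*)^α = 4.7034^0.39 ≈ 1.8291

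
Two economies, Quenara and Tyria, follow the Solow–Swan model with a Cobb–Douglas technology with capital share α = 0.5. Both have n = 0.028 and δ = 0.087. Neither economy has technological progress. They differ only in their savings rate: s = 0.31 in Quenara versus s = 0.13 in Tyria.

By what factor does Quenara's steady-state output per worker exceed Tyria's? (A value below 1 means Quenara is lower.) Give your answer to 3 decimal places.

Steady-state y* = [s/(n + δ)]^(α/(1−α)), so the ratio is [ (s_Q/(n + δ)_Q) / (s_T/(n + δ)_T) ]^1.
s_Q/(n + δ)_Q = 0.31/0.115 = 2.6957; s_T/(n + δ)_T = 0.13/0.115 = 1.1304.
Ratio = (2.6957/1.1304)^1 = 2.3847^1 ≈ 2.3847

ratio ≈ 2.385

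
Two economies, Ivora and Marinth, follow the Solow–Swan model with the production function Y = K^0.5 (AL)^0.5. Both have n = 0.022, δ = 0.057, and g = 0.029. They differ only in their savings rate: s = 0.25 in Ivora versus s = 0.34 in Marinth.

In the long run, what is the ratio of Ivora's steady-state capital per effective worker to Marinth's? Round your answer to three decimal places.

Steady-state k* = [s/(n + g + δ)]^(1/(1−α)), so the ratio is [ (s_I/(n + g + δ)_I) / (s_M/(n + g + δ)_M) ]^2.
s_I/(n + g + δ)_I = 0.25/0.108 = 2.3148; s_M/(n + g + δ)_M = 0.34/0.108 = 3.1481.
Ratio = (2.3148/3.1481)^2 = 0.7353^2 ≈ 0.5407

ratio ≈ 0.541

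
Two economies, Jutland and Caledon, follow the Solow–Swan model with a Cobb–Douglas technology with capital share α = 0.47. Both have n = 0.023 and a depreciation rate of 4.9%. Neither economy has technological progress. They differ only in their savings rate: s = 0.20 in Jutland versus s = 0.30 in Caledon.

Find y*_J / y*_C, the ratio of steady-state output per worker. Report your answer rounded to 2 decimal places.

ratio ≈ 0.70

Steady-state y* = [s/(n + δ)]^(α/(1−α)), so the ratio is [ (s_J/(n + δ)_J) / (s_C/(n + δ)_C) ]^0.8868.
s_J/(n + δ)_J = 0.20/0.072 = 2.7778; s_C/(n + δ)_C = 0.30/0.072 = 4.1667.
Ratio = (2.7778/4.1667)^0.8868 = 0.6667^0.8868 ≈ 0.6980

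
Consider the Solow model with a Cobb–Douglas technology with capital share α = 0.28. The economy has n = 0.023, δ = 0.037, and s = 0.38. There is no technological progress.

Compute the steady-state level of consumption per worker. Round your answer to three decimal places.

c* ≈ 1.271

At the steady state, Δk = 0, so s·k^α = (n + δ)·k.
Rearranging, k^(1−α) = s / (n + δ).
k^0.72 = 0.38 / (0.023 + 0.037) = 0.38 / 0.060 = 6.3333
k* = 6.3333^(1/0.72) ≈ 12.9830
y* = (k*)^α = 12.9830^0.28 ≈ 2.0500
c* = (1 − s)·y* = (1 − 0.38) × 2.0500 ≈ 1.2710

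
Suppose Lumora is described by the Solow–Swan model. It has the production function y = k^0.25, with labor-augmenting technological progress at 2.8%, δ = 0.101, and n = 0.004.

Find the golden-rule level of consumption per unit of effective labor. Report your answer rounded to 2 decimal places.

c_gold ≈ 0.93

At the golden rule, f'(k) = n + g + δ, so α·k^(α−1) = n + g + δ and k_gold = (α/(n + g + δ))^(1/(1−α)).
k_gold = (0.25/0.133)^(1/0.75) = 1.8797^1.3333 ≈ 2.3198
c_gold = f(k_gold) − (n + g + δ)·k_gold = 1.2341 − 0.133×2.3198 ≈ 0.9256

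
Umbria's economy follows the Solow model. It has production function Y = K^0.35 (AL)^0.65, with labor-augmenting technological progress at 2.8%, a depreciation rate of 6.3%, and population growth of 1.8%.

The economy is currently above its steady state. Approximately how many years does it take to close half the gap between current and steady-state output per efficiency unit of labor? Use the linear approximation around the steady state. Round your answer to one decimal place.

Near the steady state the convergence rate is λ = (1 − α)(n + g + δ).
λ = (1 − 0.35) × 0.109 = 0.65 × 0.109 = 0.07085
Half-life = ln 2 / λ = 0.6931 / 0.07085 ≈ 9.78 years

half-life ≈ 9.8 years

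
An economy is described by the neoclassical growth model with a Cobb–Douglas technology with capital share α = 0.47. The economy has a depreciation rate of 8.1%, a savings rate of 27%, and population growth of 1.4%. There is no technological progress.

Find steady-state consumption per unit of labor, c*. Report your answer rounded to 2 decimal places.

c* ≈ 1.84

At the steady state, Δk = 0, so s·k^α = (n + δ)·k.
Dividing both sides by k: k^(1−α) = s / (n + δ).
k^0.53 = 0.27 / (0.014 + 0.081) = 0.27 / 0.095 = 2.8421
k* = 2.8421^(1/0.53) ≈ 7.1767
y* = (k*)^α = 7.1767^0.47 ≈ 2.5251
c* = (1 − s)·y* = (1 − 0.27) × 2.5251 ≈ 1.8433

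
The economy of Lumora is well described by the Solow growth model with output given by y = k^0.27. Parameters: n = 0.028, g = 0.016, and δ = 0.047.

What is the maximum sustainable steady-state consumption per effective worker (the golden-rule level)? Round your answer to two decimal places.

At the golden rule, f'(k) = n + g + δ, so α·k^(α−1) = n + g + δ and k_gold = (α/(n + g + δ))^(1/(1−α)).
k_gold = (0.27/0.091)^(1/0.73) = 2.9670^1.3699 ≈ 4.4364
c_gold = f(k_gold) − (n + g + δ)·k_gold = 1.4952 − 0.091×4.4364 ≈ 1.0915

c_gold ≈ 1.09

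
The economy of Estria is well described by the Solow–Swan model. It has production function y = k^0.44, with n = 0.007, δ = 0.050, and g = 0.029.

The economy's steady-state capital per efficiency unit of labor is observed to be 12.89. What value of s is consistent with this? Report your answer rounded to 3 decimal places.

Steady state requires s·f(k) = (n + g + δ)·k, i.e. s·k^α = (n + g + δ)·k.
So s / (n + g + δ) = (k*)^(1−α) = 12.89^0.56 = 4.1854.
Therefore s = 4.1854 × (n + g + δ) = 4.1854 × 0.086 = 0.3599.

s ≈ 0.360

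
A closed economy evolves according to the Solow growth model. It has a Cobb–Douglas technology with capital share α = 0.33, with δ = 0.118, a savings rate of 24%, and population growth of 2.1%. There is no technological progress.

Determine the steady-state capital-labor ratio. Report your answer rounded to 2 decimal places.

At the steady state, Δk = 0, so s·k^α = (n + δ)·k.
Dividing both sides by k: k^(1−α) = s / (n + δ).
k^0.67 = 0.24 / (0.021 + 0.118) = 0.24 / 0.139 = 1.7266
k* = 1.7266^(1/0.67) ≈ 2.2595

k* = 2.26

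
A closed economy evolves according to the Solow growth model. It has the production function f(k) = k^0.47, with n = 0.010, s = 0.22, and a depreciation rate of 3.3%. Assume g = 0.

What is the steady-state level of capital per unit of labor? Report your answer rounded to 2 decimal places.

k* = 21.76

Steady state requires s·f(k) = (n + δ)·k, i.e. s·k^α = (n + δ)·k.
Dividing both sides by k: k^(1−α) = s / (n + δ).
k^0.53 = 0.22 / (0.010 + 0.033) = 0.22 / 0.043 = 5.1163
k* = 5.1163^(1/0.53) ≈ 21.7597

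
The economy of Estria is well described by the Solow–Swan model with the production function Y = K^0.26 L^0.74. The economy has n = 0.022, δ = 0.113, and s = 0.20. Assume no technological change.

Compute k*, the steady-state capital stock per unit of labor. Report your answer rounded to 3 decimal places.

k* ≈ 1.701

At the steady state, Δk = 0, so s·k^α = (n + δ)·k.
Rearranging, k^(1−α) = s / (n + δ).
k^0.74 = 0.20 / (0.022 + 0.113) = 0.20 / 0.135 = 1.4815
k* = 1.4815^(1/0.74) ≈ 1.7009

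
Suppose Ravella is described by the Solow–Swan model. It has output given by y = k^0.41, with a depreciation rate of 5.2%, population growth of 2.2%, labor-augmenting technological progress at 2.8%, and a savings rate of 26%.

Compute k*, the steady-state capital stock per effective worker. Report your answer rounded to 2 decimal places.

k* ≈ 4.88

In steady state, investment equals break-even investment: s·k^α = (n + g + δ)·k.
Rearranging, k^(1−α) = s / (n + g + δ).
k^0.59 = 0.26 / (0.022 + 0.028 + 0.052) = 0.26 / 0.102 = 2.5490
k* = 2.5490^(1/0.59) ≈ 4.8839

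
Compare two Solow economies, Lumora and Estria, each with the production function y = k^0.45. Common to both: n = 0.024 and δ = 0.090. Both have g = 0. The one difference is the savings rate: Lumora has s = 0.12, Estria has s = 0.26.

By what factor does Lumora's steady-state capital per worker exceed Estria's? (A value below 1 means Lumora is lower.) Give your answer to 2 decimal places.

ratio ≈ 0.25

Steady-state k* = [s/(n + δ)]^(1/(1−α)), so the ratio is [ (s_L/(n + δ)_L) / (s_E/(n + δ)_E) ]^1.8182.
s_L/(n + δ)_L = 0.12/0.114 = 1.0526; s_E/(n + δ)_E = 0.26/0.114 = 2.2807.
Ratio = (1.0526/2.2807)^1.8182 = 0.4615^1.8182 ≈ 0.2451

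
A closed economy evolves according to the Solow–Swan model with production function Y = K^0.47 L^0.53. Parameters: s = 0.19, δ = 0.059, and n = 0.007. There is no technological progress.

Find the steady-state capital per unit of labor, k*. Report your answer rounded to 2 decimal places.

Steady state requires s·f(k) = (n + δ)·k, i.e. s·k^α = (n + δ)·k.
Dividing both sides by k: k^(1−α) = s / (n + δ).
k^0.53 = 0.19 / (0.007 + 0.059) = 0.19 / 0.066 = 2.8788
k* = 2.8788^(1/0.53) ≈ 7.3525

k* = 7.35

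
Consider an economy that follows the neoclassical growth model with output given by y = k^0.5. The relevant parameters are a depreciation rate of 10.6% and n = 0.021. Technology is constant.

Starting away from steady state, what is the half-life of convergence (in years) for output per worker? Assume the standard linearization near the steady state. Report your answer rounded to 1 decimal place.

Near the steady state the convergence rate is λ = (1 − α)(n + δ).
λ = (1 − 0.5) × 0.127 = 0.5 × 0.127 = 0.0635
Half-life = ln 2 / λ = 0.6931 / 0.0635 ≈ 10.91 years

half-life ≈ 10.9 years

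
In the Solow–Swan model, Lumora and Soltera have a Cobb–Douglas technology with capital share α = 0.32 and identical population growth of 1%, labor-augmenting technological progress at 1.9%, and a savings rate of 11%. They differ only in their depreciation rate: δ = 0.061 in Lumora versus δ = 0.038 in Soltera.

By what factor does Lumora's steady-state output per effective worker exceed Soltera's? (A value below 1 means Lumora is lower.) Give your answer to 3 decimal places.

y*_L / y*_S ≈ 0.870

Steady-state y* = [s/(n + g + δ)]^(α/(1−α)), so the ratio is [ (s_L/(n + g + δ)_L) / (s_S/(n + g + δ)_S) ]^0.4706.
s_L/(n + g + δ)_L = 0.11/0.090 = 1.2222; s_S/(n + g + δ)_S = 0.11/0.067 = 1.6418.
Ratio = (1.2222/1.6418)^0.4706 = 0.7444^0.4706 ≈ 0.8703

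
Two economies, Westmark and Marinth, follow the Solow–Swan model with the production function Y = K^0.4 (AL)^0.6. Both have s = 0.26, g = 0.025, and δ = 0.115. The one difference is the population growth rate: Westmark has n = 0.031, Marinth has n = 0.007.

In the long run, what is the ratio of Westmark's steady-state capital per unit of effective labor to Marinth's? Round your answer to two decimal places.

Steady-state k* = [s/(n + g + δ)]^(1/(1−α)), so the ratio is [ (s_W/(n + g + δ)_W) / (s_M/(n + g + δ)_M) ]^1.6667.
s_W/(n + g + δ)_W = 0.26/0.171 = 1.5205; s_M/(n + g + δ)_M = 0.26/0.147 = 1.7687.
Ratio = (1.5205/1.7687)^1.6667 = 0.8597^1.6667 ≈ 0.7773

ratio ≈ 0.78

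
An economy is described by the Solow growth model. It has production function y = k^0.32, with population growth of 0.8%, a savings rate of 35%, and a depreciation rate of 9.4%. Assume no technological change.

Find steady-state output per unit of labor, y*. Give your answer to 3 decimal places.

In steady state, investment equals break-even investment: s·k^α = (n + δ)·k.
Rearranging, k^(1−α) = s / (n + δ).
k^0.68 = 0.35 / (0.008 + 0.094) = 0.35 / 0.102 = 3.4314
k* = 3.4314^(1/0.68) ≈ 6.1300
y* = (k*)^α = 6.1300^0.32 ≈ 1.7864

y* ≈ 1.786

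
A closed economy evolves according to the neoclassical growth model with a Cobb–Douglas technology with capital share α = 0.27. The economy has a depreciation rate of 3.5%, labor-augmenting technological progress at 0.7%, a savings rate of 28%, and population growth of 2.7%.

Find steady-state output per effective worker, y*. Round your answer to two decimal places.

In steady state, investment equals break-even investment: s·k^α = (n + g + δ)·k.
Rearranging, k^(1−α) = s / (n + g + δ).
k^0.73 = 0.28 / (0.027 + 0.007 + 0.035) = 0.28 / 0.069 = 4.0580
k* = 4.0580^(1/0.73) ≈ 6.8125
y* = (k*)^α = 6.8125^0.27 ≈ 1.6788

y* ≈ 1.68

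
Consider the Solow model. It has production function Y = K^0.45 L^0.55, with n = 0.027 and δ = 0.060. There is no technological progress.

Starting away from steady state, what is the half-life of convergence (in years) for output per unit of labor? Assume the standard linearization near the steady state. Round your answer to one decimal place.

Near the steady state the convergence rate is λ = (1 − α)(n + δ).
λ = (1 − 0.45) × 0.087 = 0.55 × 0.087 = 0.04785
Half-life = ln 2 / λ = 0.6931 / 0.04785 ≈ 14.48 years

about 14.5 years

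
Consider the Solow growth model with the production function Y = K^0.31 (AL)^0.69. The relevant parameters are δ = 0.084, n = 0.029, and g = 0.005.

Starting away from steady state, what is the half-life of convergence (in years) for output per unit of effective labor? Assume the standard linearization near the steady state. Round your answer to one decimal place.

Near the steady state the convergence rate is λ = (1 − α)(n + g + δ).
λ = (1 − 0.31) × 0.118 = 0.69 × 0.118 = 0.08142
Half-life = ln 2 / λ = 0.6931 / 0.08142 ≈ 8.51 years

about 8.5 years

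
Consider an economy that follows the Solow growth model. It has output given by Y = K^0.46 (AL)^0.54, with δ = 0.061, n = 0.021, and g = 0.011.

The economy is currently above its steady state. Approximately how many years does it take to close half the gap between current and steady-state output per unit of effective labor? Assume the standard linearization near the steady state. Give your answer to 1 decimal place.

half-life ≈ 13.8 years

Near the steady state the convergence rate is λ = (1 − α)(n + g + δ).
λ = (1 − 0.46) × 0.093 = 0.54 × 0.093 = 0.05022
Half-life = ln 2 / λ = 0.6931 / 0.05022 ≈ 13.80 years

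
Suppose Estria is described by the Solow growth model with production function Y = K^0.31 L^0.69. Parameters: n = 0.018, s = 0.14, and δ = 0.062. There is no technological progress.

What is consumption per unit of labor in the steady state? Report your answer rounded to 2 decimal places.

c* = 1.11

At the steady state, Δk = 0, so s·k^α = (n + δ)·k.
Rearranging, k^(1−α) = s / (n + δ).
k^0.69 = 0.14 / (0.018 + 0.062) = 0.14 / 0.080 = 1.7500
k* = 1.7500^(1/0.69) ≈ 2.2502
y* = (k*)^α = 2.2502^0.31 ≈ 1.2858
c* = (1 − s)·y* = (1 − 0.14) × 1.2858 ≈ 1.1058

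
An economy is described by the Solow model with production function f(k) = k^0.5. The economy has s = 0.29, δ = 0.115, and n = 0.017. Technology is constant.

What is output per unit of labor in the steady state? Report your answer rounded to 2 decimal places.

y* ≈ 2.20

At the steady state, Δk = 0, so s·k^α = (n + δ)·k.
Dividing both sides by k: k^(1−α) = s / (n + δ).
k^0.5 = 0.29 / (0.017 + 0.115) = 0.29 / 0.132 = 2.1970
k* = 2.1970^(1/0.5) ≈ 4.8268
y* = (k*)^α = 4.8268^0.5 ≈ 2.1970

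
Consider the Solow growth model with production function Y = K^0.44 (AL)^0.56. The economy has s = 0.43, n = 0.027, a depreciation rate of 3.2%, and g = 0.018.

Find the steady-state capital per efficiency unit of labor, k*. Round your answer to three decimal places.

k* ≈ 21.572

Steady state requires s·f(k) = (n + g + δ)·k, i.e. s·k^α = (n + g + δ)·k.
Rearranging, k^(1−α) = s / (n + g + δ).
k^0.56 = 0.43 / (0.027 + 0.018 + 0.032) = 0.43 / 0.077 = 5.5844
k* = 5.5844^(1/0.56) ≈ 21.5718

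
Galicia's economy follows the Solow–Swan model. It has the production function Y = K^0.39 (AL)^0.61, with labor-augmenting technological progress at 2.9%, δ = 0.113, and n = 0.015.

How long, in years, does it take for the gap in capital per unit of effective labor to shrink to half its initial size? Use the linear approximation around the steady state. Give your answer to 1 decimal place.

Near the steady state the convergence rate is λ = (1 − α)(n + g + δ).
λ = (1 − 0.39) × 0.157 = 0.61 × 0.157 = 0.09577
Half-life = ln 2 / λ = 0.6931 / 0.09577 ≈ 7.24 years

half-life ≈ 7.2 years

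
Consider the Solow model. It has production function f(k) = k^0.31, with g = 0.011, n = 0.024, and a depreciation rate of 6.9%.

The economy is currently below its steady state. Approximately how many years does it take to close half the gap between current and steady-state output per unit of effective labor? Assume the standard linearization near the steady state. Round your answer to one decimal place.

Near the steady state the convergence rate is λ = (1 − α)(n + g + δ).
λ = (1 − 0.31) × 0.104 = 0.69 × 0.104 = 0.07176
Half-life = ln 2 / λ = 0.6931 / 0.07176 ≈ 9.66 years

about 9.7 years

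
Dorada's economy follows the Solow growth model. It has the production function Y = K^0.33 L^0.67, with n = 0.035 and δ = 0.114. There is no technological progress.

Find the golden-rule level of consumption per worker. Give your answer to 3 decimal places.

c_gold ≈ 0.991

At the golden rule, f'(k) = n + δ, so α·k^(α−1) = n + δ and k_gold = (α/(n + δ))^(1/(1−α)).
k_gold = (0.33/0.149)^(1/0.67) = 2.2148^1.4925 ≈ 3.2765
c_gold = f(k_gold) − (n + δ)·k_gold = 1.4794 − 0.149×3.2765 ≈ 0.9912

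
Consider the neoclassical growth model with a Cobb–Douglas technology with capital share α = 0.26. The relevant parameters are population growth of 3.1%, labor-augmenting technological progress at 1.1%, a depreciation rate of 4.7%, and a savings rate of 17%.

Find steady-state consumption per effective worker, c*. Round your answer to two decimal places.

In steady state, investment equals break-even investment: s·k^α = (n + g + δ)·k.
Rearranging, k^(1−α) = s / (n + g + δ).
k^0.74 = 0.17 / (0.031 + 0.011 + 0.047) = 0.17 / 0.089 = 1.9101
k* = 1.9101^(1/0.74) ≈ 2.3978
y* = (k*)^α = 2.3978^0.26 ≈ 1.2553
c* = (1 − s)·y* = (1 − 0.17) × 1.2553 ≈ 1.0419

c* ≈ 1.04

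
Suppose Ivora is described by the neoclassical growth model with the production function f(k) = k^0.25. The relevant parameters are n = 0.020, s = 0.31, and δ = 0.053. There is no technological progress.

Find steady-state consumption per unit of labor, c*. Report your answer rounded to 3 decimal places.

Steady state requires s·f(k) = (n + δ)·k, i.e. s·k^α = (n + δ)·k.
Rearranging, k^(1−α) = s / (n + δ).
k^0.75 = 0.31 / (0.020 + 0.053) = 0.31 / 0.073 = 4.2466
k* = 4.2466^(1/0.75) ≈ 6.8768
y* = (k*)^α = 6.8768^0.25 ≈ 1.6194
c* = (1 − s)·y* = (1 − 0.31) × 1.6194 ≈ 1.1174

c* = 1.117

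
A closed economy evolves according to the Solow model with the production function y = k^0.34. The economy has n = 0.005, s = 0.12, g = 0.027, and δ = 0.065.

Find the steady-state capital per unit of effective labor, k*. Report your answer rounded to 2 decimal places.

Steady state requires s·f(k) = (n + g + δ)·k, i.e. s·k^α = (n + g + δ)·k.
Rearranging, k^(1−α) = s / (n + g + δ).
k^0.66 = 0.12 / (0.005 + 0.027 + 0.065) = 0.12 / 0.097 = 1.2371
k* = 1.2371^(1/0.66) ≈ 1.3804

k* = 1.38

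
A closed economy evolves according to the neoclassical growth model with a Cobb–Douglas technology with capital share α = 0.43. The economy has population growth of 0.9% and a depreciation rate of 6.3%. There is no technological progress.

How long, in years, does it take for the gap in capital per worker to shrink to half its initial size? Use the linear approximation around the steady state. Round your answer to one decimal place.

about 16.9 years

Near the steady state the convergence rate is λ = (1 − α)(n + δ).
λ = (1 − 0.43) × 0.072 = 0.57 × 0.072 = 0.04104
Half-life = ln 2 / λ = 0.6931 / 0.04104 ≈ 16.89 years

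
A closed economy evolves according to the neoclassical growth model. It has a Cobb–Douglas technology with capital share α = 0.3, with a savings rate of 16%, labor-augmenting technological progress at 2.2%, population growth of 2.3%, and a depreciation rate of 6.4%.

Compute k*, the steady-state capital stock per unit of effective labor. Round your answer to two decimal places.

k* ≈ 1.73

At the steady state, Δk = 0, so s·k^α = (n + g + δ)·k.
Dividing both sides by k: k^(1−α) = s / (n + g + δ).
k^0.7 = 0.16 / (0.023 + 0.022 + 0.064) = 0.16 / 0.109 = 1.4679
k* = 1.4679^(1/0.7) ≈ 1.7304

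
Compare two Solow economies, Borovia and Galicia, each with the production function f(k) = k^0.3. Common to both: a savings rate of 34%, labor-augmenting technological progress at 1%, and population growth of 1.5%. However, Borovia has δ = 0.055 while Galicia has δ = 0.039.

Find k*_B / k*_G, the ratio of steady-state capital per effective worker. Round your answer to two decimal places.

ratio ≈ 0.73

Steady-state k* = [s/(n + g + δ)]^(1/(1−α)), so the ratio is [ (s_B/(n + g + δ)_B) / (s_G/(n + g + δ)_G) ]^1.4286.
s_B/(n + g + δ)_B = 0.34/0.080 = 4.2500; s_G/(n + g + δ)_G = 0.34/0.064 = 5.3125.
Ratio = (4.2500/5.3125)^1.4286 = 0.8000^1.4286 ≈ 0.7270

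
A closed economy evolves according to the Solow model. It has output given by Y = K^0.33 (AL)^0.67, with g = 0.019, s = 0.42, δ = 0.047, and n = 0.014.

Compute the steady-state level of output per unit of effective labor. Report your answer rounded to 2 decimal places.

At the steady state, Δk = 0, so s·k^α = (n + g + δ)·k.
Dividing both sides by k: k^(1−α) = s / (n + g + δ).
k^0.67 = 0.42 / (0.014 + 0.019 + 0.047) = 0.42 / 0.080 = 5.2500
k* = 5.2500^(1/0.67) ≈ 11.8813
y* = (k*)^α = 11.8813^0.33 ≈ 2.2631

y* ≈ 2.26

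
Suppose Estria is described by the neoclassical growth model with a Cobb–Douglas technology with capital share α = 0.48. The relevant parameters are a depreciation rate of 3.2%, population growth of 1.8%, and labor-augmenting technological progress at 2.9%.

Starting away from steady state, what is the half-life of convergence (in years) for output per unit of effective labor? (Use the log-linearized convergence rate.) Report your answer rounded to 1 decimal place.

Near the steady state the convergence rate is λ = (1 − α)(n + g + δ).
λ = (1 − 0.48) × 0.079 = 0.52 × 0.079 = 0.04108
Half-life = ln 2 / λ = 0.6931 / 0.04108 ≈ 16.87 years

about 16.9 years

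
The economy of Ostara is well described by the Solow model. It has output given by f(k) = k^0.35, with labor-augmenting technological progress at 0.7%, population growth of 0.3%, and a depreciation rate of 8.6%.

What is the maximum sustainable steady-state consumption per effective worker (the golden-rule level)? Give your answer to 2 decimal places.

At the golden rule, f'(k) = n + g + δ, so α·k^(α−1) = n + g + δ and k_gold = (α/(n + g + δ))^(1/(1−α)).
k_gold = (0.35/0.096)^(1/0.65) = 3.6458^1.5385 ≈ 7.3168
c_gold = f(k_gold) − (n + g + δ)·k_gold = 2.0068 − 0.096×7.3168 ≈ 1.3044

c_gold ≈ 1.30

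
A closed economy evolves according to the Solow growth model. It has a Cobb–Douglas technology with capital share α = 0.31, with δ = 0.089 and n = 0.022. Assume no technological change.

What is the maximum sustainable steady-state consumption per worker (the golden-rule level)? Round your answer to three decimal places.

c_gold ≈ 1.095

At the golden rule, f'(k) = n + δ, so α·k^(α−1) = n + δ and k_gold = (α/(n + δ))^(1/(1−α)).
k_gold = (0.31/0.111)^(1/0.69) = 2.7928^1.4493 ≈ 4.4304
c_gold = f(k_gold) − (n + δ)·k_gold = 1.5863 − 0.111×4.4304 ≈ 1.0945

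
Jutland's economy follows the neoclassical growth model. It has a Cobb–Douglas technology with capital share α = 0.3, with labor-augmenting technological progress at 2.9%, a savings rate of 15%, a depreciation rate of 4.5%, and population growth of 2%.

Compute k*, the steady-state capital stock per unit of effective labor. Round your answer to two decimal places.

k* = 1.95

Steady state requires s·f(k) = (n + g + δ)·k, i.e. s·k^α = (n + g + δ)·k.
Rearranging, k^(1−α) = s / (n + g + δ).
k^0.7 = 0.15 / (0.020 + 0.029 + 0.045) = 0.15 / 0.094 = 1.5957
k* = 1.5957^(1/0.7) ≈ 1.9495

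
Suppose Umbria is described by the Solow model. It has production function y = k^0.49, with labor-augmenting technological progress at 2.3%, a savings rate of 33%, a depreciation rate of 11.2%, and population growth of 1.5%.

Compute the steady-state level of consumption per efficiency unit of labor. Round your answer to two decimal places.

c* = 1.43

At the steady state, Δk = 0, so s·k^α = (n + g + δ)·k.
Dividing both sides by k: k^(1−α) = s / (n + g + δ).
k^0.51 = 0.33 / (0.015 + 0.023 + 0.112) = 0.33 / 0.150 = 2.2000
k* = 2.2000^(1/0.51) ≈ 4.6926
y* = (k*)^α = 4.6926^0.49 ≈ 2.1330
c* = (1 − s)·y* = (1 − 0.33) × 2.1330 ≈ 1.4291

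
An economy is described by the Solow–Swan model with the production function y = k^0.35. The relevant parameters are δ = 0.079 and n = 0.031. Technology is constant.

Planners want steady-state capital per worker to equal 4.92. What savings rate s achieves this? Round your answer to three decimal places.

s ≈ 0.310

In steady state, investment equals break-even investment: s·k^α = (n + δ)·k.
So s / (n + δ) = (k*)^(1−α) = 4.92^0.65 = 2.8169.
Therefore s = 2.8169 × (n + δ) = 2.8169 × 0.110 = 0.3099.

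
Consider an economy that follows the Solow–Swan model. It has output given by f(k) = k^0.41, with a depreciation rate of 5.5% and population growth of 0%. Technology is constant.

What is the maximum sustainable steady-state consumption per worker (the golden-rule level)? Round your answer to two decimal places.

At the golden rule, f'(k) = n + δ, so α·k^(α−1) = n + δ and k_gold = (α/(n + δ))^(1/(1−α)).
k_gold = (0.41/0.055)^(1/0.59) = 7.4545^1.6949 ≈ 30.1066
c_gold = f(k_gold) − (n + δ)·k_gold = 4.0388 − 0.055×30.1066 ≈ 2.3829

c_gold ≈ 2.38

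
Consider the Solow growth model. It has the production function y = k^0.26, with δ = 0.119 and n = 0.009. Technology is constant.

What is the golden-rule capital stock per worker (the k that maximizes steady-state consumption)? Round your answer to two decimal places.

k_gold ≈ 2.61

The golden rule sets f'(k) = n + δ, i.e. α·k^(α−1) = n + δ.
So k^(1−α) = α / (n + δ) = 0.26 / 0.128 = 2.0313.
k_gold = 2.0313^(1/0.74) ≈ 2.6056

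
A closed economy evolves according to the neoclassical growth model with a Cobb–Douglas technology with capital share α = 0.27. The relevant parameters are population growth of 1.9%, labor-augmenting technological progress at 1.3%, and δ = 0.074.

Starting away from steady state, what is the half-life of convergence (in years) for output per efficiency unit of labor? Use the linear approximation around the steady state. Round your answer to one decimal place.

Near the steady state the convergence rate is λ = (1 − α)(n + g + δ).
λ = (1 − 0.27) × 0.106 = 0.73 × 0.106 = 0.07738
Half-life = ln 2 / λ = 0.6931 / 0.07738 ≈ 8.96 years

half-life ≈ 9.0 years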